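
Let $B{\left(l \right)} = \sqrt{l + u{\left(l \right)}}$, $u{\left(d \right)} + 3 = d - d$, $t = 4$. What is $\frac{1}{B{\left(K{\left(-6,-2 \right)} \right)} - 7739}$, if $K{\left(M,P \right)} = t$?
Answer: $- \frac{1}{7738} \approx -0.00012923$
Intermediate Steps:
$u{\left(d \right)} = -3$ ($u{\left(d \right)} = -3 + \left(d - d\right) = -3 + 0 = -3$)
$K{\left(M,P \right)} = 4$
$B{\left(l \right)} = \sqrt{-3 + l}$ ($B{\left(l \right)} = \sqrt{l - 3} = \sqrt{-3 + l}$)
$\frac{1}{B{\left(K{\left(-6,-2 \right)} \right)} - 7739} = \frac{1}{\sqrt{-3 + 4} - 7739} = \frac{1}{\sqrt{1} - 7739} = \frac{1}{1 - 7739} = \frac{1}{-7738} = - \frac{1}{7738}$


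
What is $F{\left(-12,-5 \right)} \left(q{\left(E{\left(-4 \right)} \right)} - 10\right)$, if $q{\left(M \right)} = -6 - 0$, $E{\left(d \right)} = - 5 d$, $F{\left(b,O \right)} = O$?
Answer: $80$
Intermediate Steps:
$q{\left(M \right)} = -6$ ($q{\left(M \right)} = -6 + 0 = -6$)
$F{\left(-12,-5 \right)} \left(q{\left(E{\left(-4 \right)} \right)} - 10\right) = - 5 \left(-6 - 10\right) = \left(-5\right) \left(-16\right) = 80$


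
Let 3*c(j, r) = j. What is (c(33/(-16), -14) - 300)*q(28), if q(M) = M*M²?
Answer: -6600692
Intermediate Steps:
c(j, r) = j/3
q(M) = M³
(c(33/(-16), -14) - 300)*q(28) = ((33/(-16))/3 - 300)*28³ = ((33*(-1/16))/3 - 300)*21952 = ((⅓)*(-33/16) - 300)*21952 = (-11/16 - 300)*21952 = -4811/16*21952 = -6600692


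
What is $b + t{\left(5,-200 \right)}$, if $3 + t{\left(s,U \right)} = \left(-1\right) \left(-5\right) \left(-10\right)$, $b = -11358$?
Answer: $-11411$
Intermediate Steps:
$t{\left(s,U \right)} = -53$ ($t{\left(s,U \right)} = -3 + \left(-1\right) \left(-5\right) \left(-10\right) = -3 + 5 \left(-10\right) = -3 - 50 = -53$)
$b + t{\left(5,-200 \right)} = -11358 - 53 = -11411$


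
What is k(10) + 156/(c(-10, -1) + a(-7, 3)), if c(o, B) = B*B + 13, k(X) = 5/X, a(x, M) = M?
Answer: 329/34 ≈ 9.6765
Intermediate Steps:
c(o, B) = 13 + B² (c(o, B) = B² + 13 = 13 + B²)
k(10) + 156/(c(-10, -1) + a(-7, 3)) = 5/10 + 156/((13 + (-1)²) + 3) = 5*(⅒) + 156/((13 + 1) + 3) = ½ + 156/(14 + 3) = ½ + 156/17 = 329/34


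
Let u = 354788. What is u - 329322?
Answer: 25466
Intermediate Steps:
u - 329322 = 354788 - 329322 = 25466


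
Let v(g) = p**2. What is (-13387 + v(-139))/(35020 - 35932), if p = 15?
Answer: 6581/456 ≈ 14.432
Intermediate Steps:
v(g) = 225 (v(g) = 15**2 = 225)
(-13387 + v(-139))/(35020 - 35932) = (-13387 + 225)/(35020 - 35932) = -13162/(-912) = -13162*(-1/912) = 6581/456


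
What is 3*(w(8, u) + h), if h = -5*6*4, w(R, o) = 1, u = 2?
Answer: -357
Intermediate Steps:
h = -120 (h = -30*4 = -120)
3*(w(8, u) + h) = 3*(1 - 120) = 3*(-119) = -357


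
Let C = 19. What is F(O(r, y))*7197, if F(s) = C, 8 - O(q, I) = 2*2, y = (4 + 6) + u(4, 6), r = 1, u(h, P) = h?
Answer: 136743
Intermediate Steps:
y = 14 (y = (4 + 6) + 4 = 10 + 4 = 14)
O(q, I) = 4 (O(q, I) = 8 - 2*2 = 8 - 1*4 = 8 - 4 = 4)
F(s) = 19
F(O(r, y))*7197 = 19*7197 = 136743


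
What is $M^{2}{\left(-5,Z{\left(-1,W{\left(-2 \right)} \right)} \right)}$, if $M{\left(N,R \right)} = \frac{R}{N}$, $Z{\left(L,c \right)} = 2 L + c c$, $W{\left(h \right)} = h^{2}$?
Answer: $\frac{196}{25} \approx 7.84$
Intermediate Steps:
$Z{\left(L,c \right)} = c^{2} + 2 L$ ($Z{\left(L,c \right)} = 2 L + c^{2} = c^{2} + 2 L$)
$M^{2}{\left(-5,Z{\left(-1,W{\left(-2 \right)} \right)} \right)} = \left(\frac{\left(\left(-2\right)^{2}\right)^{2} + 2 \left(-1\right)}{-5}\right)^{2} = \left(\left(4^{2} - 2\right) \left(- \frac{1}{5}\right)\right)^{2} = \left(\left(16 - 2\right) \left(- \frac{1}{5}\right)\right)^{2} = \left(14 \left(- \frac{1}{5}\right)\right)^{2} = \left(- \frac{14}{5}\right)^{2} = \frac{196}{25}$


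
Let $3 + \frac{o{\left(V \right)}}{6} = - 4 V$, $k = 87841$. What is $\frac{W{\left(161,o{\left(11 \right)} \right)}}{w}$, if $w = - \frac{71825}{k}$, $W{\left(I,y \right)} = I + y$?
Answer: $\frac{817597}{5525} \approx 147.98$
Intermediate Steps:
$o{\left(V \right)} = -18 - 24 V$ ($o{\left(V \right)} = -18 + 6 \left(- 4 V\right) = -18 - 24 V$)
$w = - \frac{5525}{6757}$ ($w = - \frac{71825}{87841} = \left(-71825\right) \frac{1}{87841} = - \frac{5525}{6757} \approx -0.81767$)
$\frac{W{\left(161,o{\left(11 \right)} \right)}}{w} = \frac{161 - 282}{- \frac{5525}{6757}} = \left(161 - 282\right) \left(- \frac{6757}{5525}\right) = \left(-121\right) \left(- \frac{6757}{5525}\right) = \frac{817597}{5525}$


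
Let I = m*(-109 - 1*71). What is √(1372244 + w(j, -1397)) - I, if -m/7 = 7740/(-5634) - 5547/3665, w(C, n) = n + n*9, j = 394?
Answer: 834664572/229429 + √1358274 ≈ 4803.5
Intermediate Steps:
w(C, n) = 10*n (w(C, n) = n + 9*n = 10*n)
m = 23185127/1147145 (m = -7*(7740/(-5634) - 5547/3665) = -7*(7740*(-1/5634) - 5547*1/3665) = -7*(-430/313 - 5547/3665) = -7*(-3312161/1147145) = 23185127/1147145 ≈ 20.211)
I = -834664572/229429 (I = 23185127*(-109 - 1*71)/1147145 = 23185127*(-109 - 71)/1147145 = (23185127/1147145)*(-180) = -834664572/229429 ≈ -3638.0)
√(1372244 + w(j, -1397)) - I = √(1372244 + 10*(-1397)) - 1*(-834664572/229429) = √(1372244 - 13970) + 834664572/229429 = √1358274 + 834664572/229429 = 834664572/229429 + √1358274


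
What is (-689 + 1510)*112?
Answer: 91952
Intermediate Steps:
(-689 + 1510)*112 = 821*112 = 91952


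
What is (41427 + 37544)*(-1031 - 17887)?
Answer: -1493973378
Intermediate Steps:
(41427 + 37544)*(-1031 - 17887) = 78971*(-18918) = -1493973378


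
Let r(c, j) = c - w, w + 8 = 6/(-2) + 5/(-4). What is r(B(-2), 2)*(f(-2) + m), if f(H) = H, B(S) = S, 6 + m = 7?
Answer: -41/4 ≈ -10.250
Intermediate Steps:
m = 1 (m = -6 + 7 = 1)
w = -49/4 (w = -8 + (6/(-2) + 5/(-4)) = -8 + (6*(-½) + 5*(-¼)) = -8 + (-3 - 5/4) = -8 - 17/4 = -49/4 ≈ -12.250)
r(c, j) = 49/4 + c (r(c, j) = c - 1*(-49/4) = c + 49/4 = 49/4 + c)
r(B(-2), 2)*(f(-2) + m) = (49/4 - 2)*(-2 + 1) = (41/4)*(-1) = -41/4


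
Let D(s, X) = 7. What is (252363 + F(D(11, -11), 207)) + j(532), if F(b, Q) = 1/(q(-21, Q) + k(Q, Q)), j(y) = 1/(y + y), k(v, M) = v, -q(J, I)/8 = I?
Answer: 55582446079/220248 ≈ 2.5236e+5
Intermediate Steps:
q(J, I) = -8*I
j(y) = 1/(2*y)
F(b, Q) = -1/(7*Q) (F(b, Q) = 1/(-8*Q + Q) = 1/(-7*Q) = -1/(7*Q))
(252363 + F(D(11, -11), 207)) + j(532) = (252363 - 1/7/207) + (1/2)/532 = (252363 - 1/7*1/207) + (1/2)*(1/532) = (252363 - 1/1449) + 1/1064 = 365673986/1449 + 1/1064 = 55582446079/220248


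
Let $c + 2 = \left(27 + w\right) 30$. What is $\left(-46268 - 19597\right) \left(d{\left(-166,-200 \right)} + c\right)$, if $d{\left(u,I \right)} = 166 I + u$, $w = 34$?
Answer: $2077250370$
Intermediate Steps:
$d{\left(u,I \right)} = u + 166 I$
$c = 1828$ ($c = -2 + \left(27 + 34\right) 30 = -2 + 61 \cdot 30 = -2 + 1830 = 1828$)
$\left(-46268 - 19597\right) \left(d{\left(-166,-200 \right)} + c\right) = \left(-46268 - 19597\right) \left(\left(-166 + 166 \left(-200\right)\right) + 1828\right) = - 65865 \left(\left(-166 - 33200\right) + 1828\right) = - 65865 \left(-33366 + 1828\right) = \left(-65865\right) \left(-31538\right) = 2077250370$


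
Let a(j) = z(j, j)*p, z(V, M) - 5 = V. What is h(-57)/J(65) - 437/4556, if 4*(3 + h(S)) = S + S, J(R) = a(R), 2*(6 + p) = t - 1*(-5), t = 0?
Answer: 5207/159460 ≈ 0.032654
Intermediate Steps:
z(V, M) = 5 + V
p = -7/2 (p = -6 + (0 - 1*(-5))/2 = -6 + (0 + 5)/2 = -6 + (½)*5 = -6 + 5/2 = -7/2 ≈ -3.5000)
a(j) = -35/2 - 7*j/2 (a(j) = (5 + j)*(-7/2) = -35/2 - 7*j/2)
J(R) = -35/2 - 7*R/2
h(S) = -3 + S/2 (h(S) = -3 + (S + S)/4 = -3 + (2*S)/4 = -3 + S/2)
h(-57)/J(65) - 437/4556 = (-3 + (½)*(-57))/(-35/2 - 7/2*65) - 437/4556 = (-3 - 57/2)/(-35/2 - 455/2) - 437*1/4556 = -63/2/(-245) - 437/4556 = -63/2*(-1/245) - 437/4556 = 9/70 - 437/4556 = 5207/159460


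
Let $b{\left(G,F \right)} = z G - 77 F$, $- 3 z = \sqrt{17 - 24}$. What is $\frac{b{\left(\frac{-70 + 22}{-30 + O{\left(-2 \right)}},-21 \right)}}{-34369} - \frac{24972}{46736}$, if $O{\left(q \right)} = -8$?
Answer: $- \frac{233458695}{401567396} + \frac{8 i \sqrt{7}}{653011} \approx -0.58137 + 3.2413 \cdot 10^{-5} i$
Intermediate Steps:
$z = - \frac{i \sqrt{7}}{3}$ ($z = - \frac{\sqrt{17 - 24}}{3} = - \frac{\sqrt{-7}}{3} = - \frac{i \sqrt{7}}{3} \approx - 0.88192 i$)
$b{\left(G,F \right)} = - 77 F - \frac{i G \sqrt{7}}{3}$ ($b{\left(G,F \right)} = - \frac{i \sqrt{7}}{3} G - 77 F = - \frac{i G \sqrt{7}}{3} - 77 F = - 77 F - \frac{i G \sqrt{7}}{3}$)
$\frac{b{\left(\frac{-70 + 22}{-30 + O{\left(-2 \right)}},-21 \right)}}{-34369} - \frac{24972}{46736} = \frac{\left(-77\right) \left(-21\right) - \frac{i \frac{-70 + 22}{-30 - 8} \sqrt{7}}{3}}{-34369} - \frac{24972}{46736} = \left(1617 - \frac{i \left(- \frac{48}{-38}\right) \sqrt{7}}{3}\right) \left(- \frac{1}{34369}\right) - \frac{6243}{11684} = \left(1617 - \frac{i \left(\left(-48\right) \left(- \frac{1}{38}\right)\right) \sqrt{7}}{3}\right) \left(- \frac{1}{34369}\right) - \frac{6243}{11684} = \left(1617 - \frac{1}{3} i \frac{24}{19} \sqrt{7}\right) \left(- \frac{1}{34369}\right) - \frac{6243}{11684} = \left(1617 - \frac{8 i \sqrt{7}}{19}\right) \left(- \frac{1}{34369}\right) - \frac{6243}{11684} = \left(- \frac{1617}{34369} + \frac{8 i \sqrt{7}}{653011}\right) - \frac{6243}{11684} = - \frac{233458695}{401567396} + \frac{8 i \sqrt{7}}{653011}$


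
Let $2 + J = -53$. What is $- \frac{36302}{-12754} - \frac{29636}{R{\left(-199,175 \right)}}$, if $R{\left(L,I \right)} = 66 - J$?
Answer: $- \frac{26684643}{110231} \approx -242.08$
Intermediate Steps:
$J = -55$ ($J = -2 - 53 = -55$)
$R{\left(L,I \right)} = 121$ ($R{\left(L,I \right)} = 66 - -55 = 66 + 55 = 121$)
$- \frac{36302}{-12754} - \frac{29636}{R{\left(-199,175 \right)}} = - \frac{36302}{-12754} - \frac{29636}{121} = \left(-36302\right) \left(- \frac{1}{12754}\right) - \frac{29636}{121} = \frac{2593}{911} - \frac{29636}{121} = - \frac{26684643}{110231}$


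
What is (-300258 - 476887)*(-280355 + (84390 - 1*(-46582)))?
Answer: 116092251535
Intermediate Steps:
(-300258 - 476887)*(-280355 + (84390 - 1*(-46582))) = -777145*(-280355 + (84390 + 46582)) = -777145*(-280355 + 130972) = -777145*(-149383) = 116092251535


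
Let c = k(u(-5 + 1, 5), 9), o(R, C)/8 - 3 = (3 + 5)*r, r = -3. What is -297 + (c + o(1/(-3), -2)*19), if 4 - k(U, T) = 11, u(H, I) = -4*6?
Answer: -3496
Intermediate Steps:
u(H, I) = -24
o(R, C) = -168 (o(R, C) = 24 + 8*((3 + 5)*(-3)) = 24 + 8*(8*(-3)) = 24 + 8*(-24) = 24 - 192 = -168)
k(U, T) = -7 (k(U, T) = 4 - 1*11 = 4 - 11 = -7)
c = -7
-297 + (c + o(1/(-3), -2)*19) = -297 + (-7 - 168*19) = -297 + (-7 - 3192) = -297 - 3199 = -3496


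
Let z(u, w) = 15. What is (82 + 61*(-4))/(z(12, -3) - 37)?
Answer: 81/11 ≈ 7.3636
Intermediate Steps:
(82 + 61*(-4))/(z(12, -3) - 37) = (82 + 61*(-4))/(15 - 37) = (82 - 244)/(-22) = -162*(-1/22) = 81/11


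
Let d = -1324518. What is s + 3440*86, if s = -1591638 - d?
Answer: 28720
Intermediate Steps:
s = -267120 (s = -1591638 - 1*(-1324518) = -1591638 + 1324518 = -267120)
s + 3440*86 = -267120 + 3440*86 = -267120 + 295840 = 28720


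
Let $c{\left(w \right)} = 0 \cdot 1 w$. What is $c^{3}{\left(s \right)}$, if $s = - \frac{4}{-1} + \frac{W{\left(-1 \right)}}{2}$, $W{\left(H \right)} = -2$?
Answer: $0$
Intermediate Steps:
$s = 3$ ($s = - \frac{4}{-1} - \frac{2}{2} = \left(-4\right) \left(-1\right) - 1 = 4 - 1 = 3$)
$c{\left(w \right)} = 0$ ($c{\left(w \right)} = 0 w = 0$)
$c^{3}{\left(s \right)} = 0^{3} = 0$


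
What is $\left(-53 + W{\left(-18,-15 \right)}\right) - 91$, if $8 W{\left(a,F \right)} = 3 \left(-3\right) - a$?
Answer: $- \frac{1143}{8} \approx -142.88$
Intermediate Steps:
$W{\left(a,F \right)} = - \frac{9}{8} - \frac{a}{8}$ ($W{\left(a,F \right)} = \frac{3 \left(-3\right) - a}{8} = \frac{-9 - a}{8} = - \frac{9}{8} - \frac{a}{8}$)
$\left(-53 + W{\left(-18,-15 \right)}\right) - 91 = \left(-53 - - \frac{9}{8}\right) - 91 = \left(-53 + \left(- \frac{9}{8} + \frac{9}{4}\right)\right) - 91 = \left(-53 + \frac{9}{8}\right) - 91 = - \frac{415}{8} - 91 = - \frac{1143}{8}$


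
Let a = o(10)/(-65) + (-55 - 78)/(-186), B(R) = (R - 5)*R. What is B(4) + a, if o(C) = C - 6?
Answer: -40459/12090 ≈ -3.3465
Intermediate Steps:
B(R) = R*(-5 + R) (B(R) = (-5 + R)*R = R*(-5 + R))
o(C) = -6 + C
a = 7901/12090 (a = (-6 + 10)/(-65) + (-55 - 78)/(-186) = 4*(-1/65) - 133*(-1/186) = -4/65 + 133/186 = 7901/12090 ≈ 0.65351)
B(4) + a = 4*(-5 + 4) + 7901/12090 = 4*(-1) + 7901/12090 = -4 + 7901/12090 = -40459/12090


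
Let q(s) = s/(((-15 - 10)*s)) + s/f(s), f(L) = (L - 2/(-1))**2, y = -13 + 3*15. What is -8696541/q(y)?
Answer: 62832508725/89 ≈ 7.0598e+8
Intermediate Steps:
y = 32 (y = -13 + 45 = 32)
f(L) = (2 + L)**2 (f(L) = (L - 2*(-1))**2 = (L + 2)**2 = (2 + L)**2)
q(s) = -1/25 + s/(2 + s)**2 (q(s) = s/(((-15 - 10)*s)) + s/((2 + s)**2) = s/((-25*s)) + s/(2 + s)**2 = s*(-1/(25*s)) + s/(2 + s)**2 = -1/25 + s/(2 + s)**2)
-8696541/q(y) = -8696541/(-1/25 + 32/(2 + 32)**2) = -8696541/(-1/25 + 32/34**2) = -8696541/(-1/25 + 32*(1/1156)) = -8696541/(-1/25 + 8/289) = -8696541/(-89/7225) = -8696541*(-7225/89) = 62832508725/89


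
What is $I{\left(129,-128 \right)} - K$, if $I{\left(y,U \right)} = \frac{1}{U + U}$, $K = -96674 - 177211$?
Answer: $\frac{70114559}{256} \approx 2.7389 \cdot 10^{5}$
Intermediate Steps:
$K = -273885$ ($K = -96674 - 177211 = -273885$)
$I{\left(y,U \right)} = \frac{1}{2 U}$
$I{\left(129,-128 \right)} - K = \frac{1}{2 \left(-128\right)} - -273885 = \frac{1}{2} \left(- \frac{1}{128}\right) + 273885 = - \frac{1}{256} + 273885 = \frac{70114559}{256}$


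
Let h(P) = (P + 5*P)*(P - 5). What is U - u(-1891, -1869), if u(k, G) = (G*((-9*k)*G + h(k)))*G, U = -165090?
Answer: 35967314605605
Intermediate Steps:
h(P) = 6*P*(-5 + P) (h(P) = (6*P)*(-5 + P) = 6*P*(-5 + P))
u(k, G) = G²*(-9*G*k + 6*k*(-5 + k)) (u(k, G) = (G*((-9*k)*G + 6*k*(-5 + k)))*G = (G*(-9*G*k + 6*k*(-5 + k)))*G = G²*(-9*G*k + 6*k*(-5 + k)))
U - u(-1891, -1869) = -165090 - 3*(-1891)*(-1869)²*(-10 - 3*(-1869) + 2*(-1891)) = -165090 - 3*(-1891)*3493161*(-10 + 5607 - 3782) = -165090 - 3*(-1891)*3493161*1815 = -165090 - 1*(-35967314770695) = -165090 + 35967314770695 = 35967314605605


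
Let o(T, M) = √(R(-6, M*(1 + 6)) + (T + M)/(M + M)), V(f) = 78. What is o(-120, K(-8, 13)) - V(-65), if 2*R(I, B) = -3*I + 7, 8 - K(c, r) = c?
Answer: -78 + √37/2 ≈ -74.959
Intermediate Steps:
K(c, r) = 8 - c
R(I, B) = 7/2 - 3*I/2 (R(I, B) = (-3*I + 7)/2 = (7 - 3*I)/2 = 7/2 - 3*I/2)
o(T, M) = √(25/2 + (M + T)/(2*M)) (o(T, M) = √((7/2 - 3/2*(-6)) + (T + M)/(M + M)) = √((7/2 + 9) + (M + T)/((2*M))) = √(25/2 + (M + T)*(1/(2*M))) = √(25/2 + (M + T)/(2*M)))
o(-120, K(-8, 13)) - V(-65) = √(52 + 2*(-120)/(8 - 1*(-8)))/2 - 1*78 = √(52 + 2*(-120)/(8 + 8))/2 - 78 = √(52 + 2*(-120)/16)/2 - 78 = √(52 + 2*(-120)*(1/16))/2 - 78 = √(52 - 15)/2 - 78 = √37/2 - 78 = -78 + √37/2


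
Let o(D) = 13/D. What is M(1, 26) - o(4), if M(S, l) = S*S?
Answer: -9/4 ≈ -2.2500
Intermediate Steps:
M(S, l) = S**2
M(1, 26) - o(4) = 1**2 - 13/4 = 1 - 13/4 = -9/4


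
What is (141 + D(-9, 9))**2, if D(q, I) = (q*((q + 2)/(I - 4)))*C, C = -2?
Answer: 335241/25 ≈ 13410.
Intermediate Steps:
D(q, I) = -2*q*(2 + q)/(-4 + I) (D(q, I) = (q*((q + 2)/(I - 4)))*(-2) = (q*((2 + q)/(-4 + I)))*(-2) = (q*(2 + q)/(-4 + I))*(-2) = -2*q*(2 + q)/(-4 + I))
(141 + D(-9, 9))**2 = (141 - 2*(-9)*(2 - 9)/(-4 + 9))**2 = (141 - 2*(-9)*(-7)/5)**2 = (141 - 2*(-9)*1/5*(-7))**2 = (141 - 126/5)**2 = (579/5)**2 = 335241/25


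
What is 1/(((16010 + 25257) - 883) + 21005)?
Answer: 1/61389 ≈ 1.6290e-5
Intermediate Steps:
1/(((16010 + 25257) - 883) + 21005) = 1/((41267 - 883) + 21005) = 1/(40384 + 21005) = 1/61389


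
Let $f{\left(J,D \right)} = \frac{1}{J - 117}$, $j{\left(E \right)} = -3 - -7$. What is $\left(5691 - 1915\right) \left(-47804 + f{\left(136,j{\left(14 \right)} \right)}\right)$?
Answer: $- \frac{3429646400}{19} \approx -1.8051 \cdot 10^{8}$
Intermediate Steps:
$j{\left(E \right)} = 4$ ($j{\left(E \right)} = -3 + 7 = 4$)
$f{\left(J,D \right)} = \frac{1}{-117 + J}$
$\left(5691 - 1915\right) \left(-47804 + f{\left(136,j{\left(14 \right)} \right)}\right) = \left(5691 - 1915\right) \left(-47804 + \frac{1}{-117 + 136}\right) = 3776 \left(-47804 + \frac{1}{19}\right) = 3776 \left(- \frac{908275}{19}\right) = - \frac{3429646400}{19}$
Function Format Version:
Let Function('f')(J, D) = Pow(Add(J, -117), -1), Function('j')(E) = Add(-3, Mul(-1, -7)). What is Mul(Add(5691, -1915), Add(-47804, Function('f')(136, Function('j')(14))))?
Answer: Rational(-3429646400, 19) ≈ -1.8051e+8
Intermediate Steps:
Function('j')(E) = 4 (Function('j')(E) = Add(-3, 7) = 4)
Function('f')(J, D) = Pow(Add(-117, J), -1)
Mul(Add(5691, -1915), Add(-47804, Function('f')(136, Function('j')(14)))) = Mul(Add(5691, -1915), Add(-47804, Pow(Add(-117, 136), -1))) = Mul(3776, Add(-47804, Pow(19, -1))) = Mul(3776, Add(-47804, Rational(1, 19))) = Mul(3776, Rational(-908275, 19)) = Rational(-3429646400, 19)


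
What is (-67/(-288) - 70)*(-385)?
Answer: 7735805/288 ≈ 26860.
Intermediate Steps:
(-67/(-288) - 70)*(-385) = (-67*(-1/288) - 70)*(-385) = (67/288 - 70)*(-385) = -20093/288*(-385) = 7735805/288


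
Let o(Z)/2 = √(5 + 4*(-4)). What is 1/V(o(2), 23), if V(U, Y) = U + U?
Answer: -I*√11/44 ≈ -0.075378*I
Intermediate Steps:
o(Z) = 2*I*√11 (o(Z) = 2*√(5 + 4*(-4)) = 2*√(5 - 16) = 2*√(-11) = 2*(I*√11) = 2*I*√11)
V(U, Y) = 2*U
1/V(o(2), 23) = 1/(2*(2*I*√11)) = 1/(4*I*√11) = -I*√11/44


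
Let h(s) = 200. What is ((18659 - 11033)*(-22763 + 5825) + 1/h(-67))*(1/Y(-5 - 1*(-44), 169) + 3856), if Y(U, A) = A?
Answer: -3367001555790467/6760 ≈ -4.9808e+11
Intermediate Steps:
((18659 - 11033)*(-22763 + 5825) + 1/h(-67))*(1/Y(-5 - 1*(-44), 169) + 3856) = ((18659 - 11033)*(-22763 + 5825) + 1/200)*(1/169 + 3856) = (7626*(-16938) + 1/200)*(1/169 + 3856) = (-129169188 + 1/200)*(651665/169) = -25833837599/200*651665/169 = -3367001555790467/6760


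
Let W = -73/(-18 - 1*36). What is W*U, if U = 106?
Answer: 3869/27 ≈ 143.30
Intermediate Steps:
W = 73/54 (W = -73/(-18 - 36) = -73/(-54) = -73*(-1/54) = 73/54 ≈ 1.3519)
W*U = (73/54)*106 = 3869/27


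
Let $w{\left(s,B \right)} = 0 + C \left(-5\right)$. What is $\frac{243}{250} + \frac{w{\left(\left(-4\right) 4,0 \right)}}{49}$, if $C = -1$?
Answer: $\frac{13157}{12250} \approx 1.074$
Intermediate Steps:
$w{\left(s,B \right)} = 5$ ($w{\left(s,B \right)} = 0 - -5 = 0 + 5 = 5$)
$\frac{243}{250} + \frac{w{\left(\left(-4\right) 4,0 \right)}}{49} = \frac{243}{250} + \frac{5}{49} = \frac{13157}{12250}$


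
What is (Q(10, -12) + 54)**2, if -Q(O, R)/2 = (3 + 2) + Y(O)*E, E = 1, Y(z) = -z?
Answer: 4096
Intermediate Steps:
Q(O, R) = -10 + 2*O (Q(O, R) = -2*((3 + 2) - O*1) = -2*(5 - O) = -10 + 2*O)
(Q(10, -12) + 54)**2 = ((-10 + 2*10) + 54)**2 = ((-10 + 20) + 54)**2 = (10 + 54)**2 = 64**2 = 4096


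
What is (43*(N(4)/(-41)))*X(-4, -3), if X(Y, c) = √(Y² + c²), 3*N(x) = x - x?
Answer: 0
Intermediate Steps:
N(x) = 0 (N(x) = (x - x)/3 = (⅓)*0 = 0)
(43*(N(4)/(-41)))*X(-4, -3) = (43*(0/(-41)))*√((-4)² + (-3)²) = (43*(0*(-1/41)))*√(16 + 9) = (43*0)*√25 = 0*5 = 0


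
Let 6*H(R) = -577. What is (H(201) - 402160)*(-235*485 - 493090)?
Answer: 488391279635/2 ≈ 2.4420e+11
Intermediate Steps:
H(R) = -577/6 (H(R) = (⅙)*(-577) = -577/6)
(H(201) - 402160)*(-235*485 - 493090) = (-577/6 - 402160)*(-235*485 - 493090) = -2413537*(-113975 - 493090)/6 = -2413537/6*(-607065) = 488391279635/2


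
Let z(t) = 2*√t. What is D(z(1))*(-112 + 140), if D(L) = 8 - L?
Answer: 168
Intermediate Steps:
D(z(1))*(-112 + 140) = (8 - 2*√1)*(-112 + 140) = (8 - 2)*28 = 6*28 = 168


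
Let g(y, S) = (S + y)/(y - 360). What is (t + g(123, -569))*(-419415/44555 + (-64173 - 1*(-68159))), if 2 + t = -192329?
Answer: -1615214751701363/2111907 ≈ -7.6481e+8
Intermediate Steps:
t = -192331 (t = -2 - 192329 = -192331)
g(y, S) = (S + y)/(-360 + y)
(t + g(123, -569))*(-419415/44555 + (-64173 - 1*(-68159))) = (-192331 + (-569 + 123)/(-360 + 123))*(-419415/44555 + (-64173 - 1*(-68159))) = (-192331 - 446/(-237))*(-419415*1/44555 + (-64173 + 68159)) = (-192331 - 1/237*(-446))*(-83883/8911 + 3986) = (-192331 + 446/237)*(35435363/8911) = -45582001/237*35435363/8911 = -1615214751701363/2111907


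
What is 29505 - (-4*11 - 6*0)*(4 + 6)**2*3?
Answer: 42705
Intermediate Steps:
29505 - (-4*11 - 6*0)*(4 + 6)**2*3 = 29505 - (-44 + 0)*10**2*3 = 29505 - (-44)*100*3 = 29505 - (-44)*300 = 29505 - 1*(-13200) = 29505 + 13200 = 42705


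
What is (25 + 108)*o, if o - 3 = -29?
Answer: -3458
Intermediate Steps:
o = -26 (o = 3 - 29 = -26)
(25 + 108)*o = (25 + 108)*(-26) = 133*(-26) = -3458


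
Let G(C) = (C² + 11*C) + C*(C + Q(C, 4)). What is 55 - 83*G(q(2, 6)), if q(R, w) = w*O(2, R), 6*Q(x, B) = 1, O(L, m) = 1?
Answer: -11482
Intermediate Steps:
Q(x, B) = ⅙ (Q(x, B) = (⅙)*1 = ⅙)
q(R, w) = w (q(R, w) = w*1 = w)
G(C) = C² + 11*C + C*(⅙ + C) (G(C) = (C² + 11*C) + C*(C + ⅙) = (C² + 11*C) + C*(⅙ + C) = C² + 11*C + C*(⅙ + C))
55 - 83*G(q(2, 6)) = 55 - 83*6*(67 + 12*6)/6 = 55 - 83*6*(67 + 72)/6 = 55 - 83*6*139/6 = 55 - 83*139 = 55 - 11537 = -11482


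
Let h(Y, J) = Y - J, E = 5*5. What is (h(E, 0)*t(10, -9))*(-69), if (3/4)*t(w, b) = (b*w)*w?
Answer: 2070000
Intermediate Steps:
E = 25
t(w, b) = 4*b*w²/3 (t(w, b) = 4*((b*w)*w)/3 = 4*(b*w²)/3 = 4*b*w²/3)
(h(E, 0)*t(10, -9))*(-69) = ((25 - 1*0)*((4/3)*(-9)*10²))*(-69) = ((25 + 0)*((4/3)*(-9)*100))*(-69) = (25*(-1200))*(-69) = -30000*(-69) = 2070000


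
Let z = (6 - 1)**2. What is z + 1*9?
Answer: 34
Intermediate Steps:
z = 25 (z = 5**2 = 25)
z + 1*9 = 25 + 1*9 = 25 + 9 = 34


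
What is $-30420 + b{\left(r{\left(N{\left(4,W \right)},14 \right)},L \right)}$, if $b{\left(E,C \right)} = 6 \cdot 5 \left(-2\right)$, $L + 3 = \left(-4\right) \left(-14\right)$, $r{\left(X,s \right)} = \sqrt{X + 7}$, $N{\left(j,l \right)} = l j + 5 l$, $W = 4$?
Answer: $-30480$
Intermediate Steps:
$N{\left(j,l \right)} = 5 l + j l$ ($N{\left(j,l \right)} = j l + 5 l = 5 l + j l$)
$r{\left(X,s \right)} = \sqrt{7 + X}$
$L = 53$ ($L = -3 - -56 = -3 + 56 = 53$)
$b{\left(E,C \right)} = -60$ ($b{\left(E,C \right)} = 30 \left(-2\right) = -60$)
$-30420 + b{\left(r{\left(N{\left(4,W \right)},14 \right)},L \right)} = -30420 - 60 = -30480$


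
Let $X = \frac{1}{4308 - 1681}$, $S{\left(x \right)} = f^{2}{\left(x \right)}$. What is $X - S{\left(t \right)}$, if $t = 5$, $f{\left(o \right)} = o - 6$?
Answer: $- \frac{2626}{2627} \approx -0.99962$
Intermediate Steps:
$f{\left(o \right)} = -6 + o$ ($f{\left(o \right)} = o - 6 = -6 + o$)
$S{\left(x \right)} = \left(-6 + x\right)^{2}$
$X = \frac{1}{2627} \approx 0.00038066$
$X - S{\left(t \right)} = \frac{1}{2627} - \left(-6 + 5\right)^{2} = \frac{1}{2627} - \left(-1\right)^{2} = \frac{1}{2627} - 1 = - \frac{2626}{2627}$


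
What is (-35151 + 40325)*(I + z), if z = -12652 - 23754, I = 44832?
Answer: 43596124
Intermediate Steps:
z = -36406
(-35151 + 40325)*(I + z) = (-35151 + 40325)*(44832 - 36406) = 5174*8426 = 43596124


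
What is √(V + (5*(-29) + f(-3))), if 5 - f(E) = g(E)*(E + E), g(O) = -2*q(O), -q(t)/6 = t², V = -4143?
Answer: I*√3635 ≈ 60.291*I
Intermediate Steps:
q(t) = -6*t²
g(O) = 12*O² (g(O) = -(-12)*O² = 12*O²)
f(E) = 5 - 24*E³ (f(E) = 5 - 12*E²*(E + E) = 5 - 12*E²*2*E = 5 - 24*E³)
√(V + (5*(-29) + f(-3))) = √(-4143 + (5*(-29) + (5 - 24*(-3)³))) = √(-4143 + (-145 + (5 - 24*(-27)))) = √(-4143 + (-145 + (5 + 648))) = √(-4143 + (-145 + 653)) = √(-4143 + 508) = √(-3635) = I*√3635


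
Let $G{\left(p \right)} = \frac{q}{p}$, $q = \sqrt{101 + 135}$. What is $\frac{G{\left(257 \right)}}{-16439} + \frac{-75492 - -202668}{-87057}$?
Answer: $- \frac{42392}{29019} - \frac{2 \sqrt{59}}{4224823} \approx -1.4608$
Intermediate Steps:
$q = 2 \sqrt{59}$ ($q = \sqrt{236} = 2 \sqrt{59} \approx 15.362$)
$G{\left(p \right)} = \frac{2 \sqrt{59}}{p}$
$\frac{G{\left(257 \right)}}{-16439} + \frac{-75492 - -202668}{-87057} = \frac{2 \sqrt{59} \cdot \frac{1}{257}}{-16439} + \frac{-75492 - -202668}{-87057} = 2 \sqrt{59} \cdot \frac{1}{257} \left(- \frac{1}{16439}\right) + \left(-75492 + 202668\right) \left(- \frac{1}{87057}\right) = \frac{2 \sqrt{59}}{257} \left(- \frac{1}{16439}\right) + 127176 \left(- \frac{1}{87057}\right) = - \frac{2 \sqrt{59}}{4224823} - \frac{42392}{29019} = - \frac{42392}{29019} - \frac{2 \sqrt{59}}{4224823}$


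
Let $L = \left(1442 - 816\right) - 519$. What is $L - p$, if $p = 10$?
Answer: $97$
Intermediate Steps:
$L = 107$ ($L = 626 - 519 = 107$)
$L - p = 107 - 10 = 97$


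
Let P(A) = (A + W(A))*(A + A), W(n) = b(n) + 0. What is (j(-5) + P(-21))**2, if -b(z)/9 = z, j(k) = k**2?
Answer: 49434961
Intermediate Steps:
b(z) = -9*z
W(n) = -9*n (W(n) = -9*n + 0 = -9*n)
P(A) = -16*A**2 (P(A) = (A - 9*A)*(A + A) = (-8*A)*(2*A) = -16*A**2)
(j(-5) + P(-21))**2 = ((-5)**2 - 16*(-21)**2)**2 = (25 - 16*441)**2 = (25 - 7056)**2 = (-7031)**2 = 49434961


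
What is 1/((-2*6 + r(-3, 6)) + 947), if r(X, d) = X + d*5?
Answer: 1/962 ≈ 0.0010395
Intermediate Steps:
r(X, d) = X + 5*d
1/((-2*6 + r(-3, 6)) + 947) = 1/((-2*6 + (-3 + 5*6)) + 947) = 1/((-12 + (-3 + 30)) + 947) = 1/((-12 + 27) + 947) = 1/(15 + 947) = 1/962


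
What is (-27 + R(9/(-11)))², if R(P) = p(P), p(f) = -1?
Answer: 784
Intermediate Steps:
R(P) = -1
(-27 + R(9/(-11)))² = (-27 - 1)² = (-28)² = 784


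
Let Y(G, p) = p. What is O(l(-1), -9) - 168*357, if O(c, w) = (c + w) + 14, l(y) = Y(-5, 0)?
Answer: -59971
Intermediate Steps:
l(y) = 0
O(c, w) = 14 + c + w
O(l(-1), -9) - 168*357 = (14 + 0 - 9) - 168*357 = 5 - 59976 = -59971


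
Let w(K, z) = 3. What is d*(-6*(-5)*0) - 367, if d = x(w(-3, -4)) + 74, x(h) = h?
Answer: -367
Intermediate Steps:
d = 77 (d = 3 + 74 = 77)
d*(-6*(-5)*0) - 367 = 77*(-6*(-5)*0) - 367 = 77*(30*0) - 367 = 77*0 - 367 = 0 - 367 = -367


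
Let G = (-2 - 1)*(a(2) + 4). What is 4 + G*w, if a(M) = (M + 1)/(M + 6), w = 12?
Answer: -307/2 ≈ -153.50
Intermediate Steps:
a(M) = (1 + M)/(6 + M)
G = -105/8 (G = (-2 - 1)*((1 + 2)/(6 + 2) + 4) = -3*(3/8 + 4) = -3*35/8 = -105/8 ≈ -13.125)
4 + G*w = 4 - 105/8*12 = 4 - 315/2 = -307/2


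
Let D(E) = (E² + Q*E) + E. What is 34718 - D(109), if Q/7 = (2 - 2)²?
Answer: 22728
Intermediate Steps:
Q = 0 (Q = 7*(2 - 2)² = 7*0² = 7*0 = 0)
D(E) = E + E² (D(E) = (E² + 0*E) + E = (E² + 0) + E = E² + E = E + E²)
34718 - D(109) = 34718 - 109*(1 + 109) = 34718 - 109*110 = 34718 - 1*11990 = 34718 - 11990 = 22728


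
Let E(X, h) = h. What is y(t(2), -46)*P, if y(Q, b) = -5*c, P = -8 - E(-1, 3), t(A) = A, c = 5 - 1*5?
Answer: 0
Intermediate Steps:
c = 0 (c = 5 - 5 = 0)
P = -11 (P = -8 - 1*3 = -8 - 3 = -11)
y(Q, b) = 0 (y(Q, b) = -5*0 = 0)
y(t(2), -46)*P = 0*(-11) = 0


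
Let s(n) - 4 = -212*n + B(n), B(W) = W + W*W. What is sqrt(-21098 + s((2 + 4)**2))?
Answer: I*sqrt(27394) ≈ 165.51*I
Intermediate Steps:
B(W) = W + W**2
s(n) = 4 - 212*n + n*(1 + n) (s(n) = 4 + (-212*n + n*(1 + n)) = 4 - 212*n + n*(1 + n))
sqrt(-21098 + s((2 + 4)**2)) = sqrt(-21098 + (4 + ((2 + 4)**2)**2 - 211*(2 + 4)**2)) = sqrt(-21098 + (4 + (6**2)**2 - 211*6**2)) = sqrt(-21098 + (4 + 36**2 - 211*36)) = sqrt(-21098 + (4 + 1296 - 7596)) = sqrt(-21098 - 6296) = sqrt(-27394) = I*sqrt(27394)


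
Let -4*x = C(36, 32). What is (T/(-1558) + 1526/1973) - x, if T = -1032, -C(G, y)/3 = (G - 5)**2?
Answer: -4422248573/6147868 ≈ -719.31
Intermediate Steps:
C(G, y) = -3*(-5 + G)**2 (C(G, y) = -3*(G - 5)**2 = -3*(-5 + G)**2)
x = 2883/4 (x = -(-3)*(-5 + 36)**2/4 = -(-3)*31**2/4 = -(-3)*961/4 = -1/4*(-2883) = 2883/4 ≈ 720.75)
(T/(-1558) + 1526/1973) - x = (-1032/(-1558) + 1526/1973) - 1*2883/4 = (-1032*(-1/1558) + 1526*(1/1973)) - 2883/4 = (516/779 + 1526/1973) - 2883/4 = 2206822/1536967 - 2883/4 = -4422248573/6147868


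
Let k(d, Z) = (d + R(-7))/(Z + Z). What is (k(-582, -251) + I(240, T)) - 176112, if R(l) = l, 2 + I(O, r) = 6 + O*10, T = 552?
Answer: -87200827/502 ≈ -1.7371e+5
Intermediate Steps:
I(O, r) = 4 + 10*O (I(O, r) = -2 + (6 + O*10) = -2 + (6 + 10*O) = 4 + 10*O)
k(d, Z) = (-7 + d)/(2*Z) (k(d, Z) = (d - 7)/(Z + Z) = (-7 + d)/((2*Z)) = (-7 + d)*(1/(2*Z)) = (-7 + d)/(2*Z))
(k(-582, -251) + I(240, T)) - 176112 = ((½)*(-7 - 582)/(-251) + (4 + 10*240)) - 176112 = ((½)*(-1/251)*(-589) + (4 + 2400)) - 176112 = (589/502 + 2404) - 176112 = 1207397/502 - 176112 = -87200827/502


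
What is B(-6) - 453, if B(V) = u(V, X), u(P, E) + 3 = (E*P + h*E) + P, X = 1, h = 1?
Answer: -467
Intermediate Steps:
u(P, E) = -3 + E + P + E*P (u(P, E) = -3 + ((E*P + 1*E) + P) = -3 + ((E*P + E) + P) = -3 + ((E + E*P) + P) = -3 + (E + P + E*P) = -3 + E + P + E*P)
B(V) = -2 + 2*V (B(V) = -3 + 1 + V + 1*V = -3 + 1 + V + V = -2 + 2*V)
B(-6) - 453 = (-2 + 2*(-6)) - 453 = (-2 - 12) - 453 = -14 - 453 = -467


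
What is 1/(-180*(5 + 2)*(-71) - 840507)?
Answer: -1/751047 ≈ -1.3315e-6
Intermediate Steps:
1/(-180*(5 + 2)*(-71) - 840507) = 1/(-180*7*(-71) - 840507) = 1/(-90*14*(-71) - 840507) = 1/(-1260*(-71) - 840507) = 1/(89460 - 840507) = 1/(-751047) = -1/751047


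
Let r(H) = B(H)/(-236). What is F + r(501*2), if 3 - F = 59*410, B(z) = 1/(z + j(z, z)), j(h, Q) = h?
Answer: -11439096529/472944 ≈ -24187.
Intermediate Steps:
B(z) = 1/(2*z) (B(z) = 1/(z + z) = 1/(2*z))
r(H) = -1/(472*H) (r(H) = (1/(2*H))/(-236) = (1/(2*H))*(-1/236) = -1/(472*H))
F = -24187 (F = 3 - 59*410 = 3 - 1*24190 = 3 - 24190 = -24187)
F + r(501*2) = -24187 - 1/(472*(501*2)) = -24187 - 1/472/1002 = -24187 - 1/472*1/1002 = -24187 - 1/472944 = -11439096529/472944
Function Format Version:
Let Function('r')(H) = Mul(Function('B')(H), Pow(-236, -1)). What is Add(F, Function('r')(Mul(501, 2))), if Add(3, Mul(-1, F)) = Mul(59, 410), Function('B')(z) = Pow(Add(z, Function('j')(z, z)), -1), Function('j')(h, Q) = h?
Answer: Rational(-11439096529, 472944) ≈ -24187.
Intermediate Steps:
Function('B')(z) = Mul(Rational(1, 2), Pow(z, -1)) (Function('B')(z) = Pow(Add(z, z), -1) = Pow(Mul(2, z), -1) = Mul(Rational(1, 2), Pow(z, -1)))
Function('r')(H) = Mul(Rational(-1, 472), Pow(H, -1)) (Function('r')(H) = Mul(Mul(Rational(1, 2), Pow(H, -1)), Pow(-236, -1)) = Mul(Mul(Rational(1, 2), Pow(H, -1)), Rational(-1, 236)) = Mul(Rational(-1, 472), Pow(H, -1)))
F = -24187 (F = Add(3, Mul(-1, Mul(59, 410))) = Add(3, Mul(-1, 24190)) = Add(3, -24190) = -24187)
Add(F, Function('r')(Mul(501, 2))) = Add(-24187, Mul(Rational(-1, 472), Pow(Mul(501, 2), -1))) = Add(-24187, Mul(Rational(-1, 472), Pow(1002, -1))) = Add(-24187, Mul(Rational(-1, 472), Rational(1, 1002))) = Add(-24187, Rational(-1, 472944)) = Rational(-11439096529, 472944)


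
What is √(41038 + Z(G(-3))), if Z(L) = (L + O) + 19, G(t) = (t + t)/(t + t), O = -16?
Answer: √41042 ≈ 202.59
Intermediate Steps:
G(t) = 1 (G(t) = (2*t)/((2*t)) = (2*t)*(1/(2*t)) = 1)
Z(L) = 3 + L (Z(L) = (L - 16) + 19 = (-16 + L) + 19 = 3 + L)
√(41038 + Z(G(-3))) = √(41038 + (3 + 1)) = √(41038 + 4) = √41042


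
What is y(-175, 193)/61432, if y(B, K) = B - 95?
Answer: -135/30716 ≈ -0.0043951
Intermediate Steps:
y(B, K) = -95 + B
y(-175, 193)/61432 = (-95 - 175)/61432 = -270*1/61432 = -135/30716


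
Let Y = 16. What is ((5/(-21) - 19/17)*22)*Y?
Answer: -170368/357 ≈ -477.22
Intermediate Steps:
((5/(-21) - 19/17)*22)*Y = ((5/(-21) - 19/17)*22)*16 = ((5*(-1/21) - 19*1/17)*22)*16 = ((-5/21 - 19/17)*22)*16 = -484/357*22*16 = -10648/357*16 = -170368/357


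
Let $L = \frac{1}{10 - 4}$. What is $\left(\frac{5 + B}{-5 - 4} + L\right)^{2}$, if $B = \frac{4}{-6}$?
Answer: $\frac{289}{2916} \approx 0.099108$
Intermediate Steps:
$L = \frac{1}{6} \approx 0.16667$
$B = - \frac{2}{3}$ ($B = 4 \left(- \frac{1}{6}\right) = - \frac{2}{3} \approx -0.66667$)
$\left(\frac{5 + B}{-5 - 4} + L\right)^{2} = \left(\frac{5 - \frac{2}{3}}{-5 - 4} + \frac{1}{6}\right)^{2} = \left(\frac{13}{3 \left(-9\right)} + \frac{1}{6}\right)^{2} = \left(\frac{13}{3} \left(- \frac{1}{9}\right) + \frac{1}{6}\right)^{2} = \left(- \frac{13}{27} + \frac{1}{6}\right)^{2} = \left(- \frac{17}{54}\right)^{2} = \frac{289}{2916}$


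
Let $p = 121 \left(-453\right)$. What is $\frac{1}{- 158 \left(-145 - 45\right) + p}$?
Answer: $- \frac{1}{24793} \approx -4.0334 \cdot 10^{-5}$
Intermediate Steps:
$p = -54813$
$\frac{1}{- 158 \left(-145 - 45\right) + p} = \frac{1}{- 158 \left(-145 - 45\right) - 54813} = \frac{1}{\left(-158\right) \left(-190\right) - 54813} = \frac{1}{30020 - 54813} = \frac{1}{-24793} = - \frac{1}{24793}$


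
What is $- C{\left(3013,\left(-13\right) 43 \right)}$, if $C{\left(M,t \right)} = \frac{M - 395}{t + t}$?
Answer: $\frac{1309}{559} \approx 2.3417$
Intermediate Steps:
$C{\left(M,t \right)} = \frac{-395 + M}{2 t}$
$- C{\left(3013,\left(-13\right) 43 \right)} = - \frac{-395 + 3013}{2 \left(\left(-13\right) 43\right)} = - \frac{2618}{2 \left(-559\right)} = - \frac{\left(-1\right) 2618}{2 \cdot 559} = \left(-1\right) \left(- \frac{1309}{559}\right) = \frac{1309}{559}$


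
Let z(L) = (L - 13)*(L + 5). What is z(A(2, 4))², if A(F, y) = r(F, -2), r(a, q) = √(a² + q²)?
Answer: 3761 + 1824*√2 ≈ 6340.5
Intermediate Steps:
A(F, y) = √(4 + F²) (A(F, y) = √(F² + (-2)²) = √(F² + 4) = √(4 + F²))
z(L) = (-13 + L)*(5 + L)
z(A(2, 4))² = (-65 + (√(4 + 2²))² - 8*√(4 + 2²))² = (-65 + (√(4 + 4))² - 8*√(4 + 4))² = (-65 + (√8)² - 16*√2)² = (-65 + (2*√2)² - 16*√2)² = (-65 + 8 - 16*√2)² = (-57 - 16*√2)²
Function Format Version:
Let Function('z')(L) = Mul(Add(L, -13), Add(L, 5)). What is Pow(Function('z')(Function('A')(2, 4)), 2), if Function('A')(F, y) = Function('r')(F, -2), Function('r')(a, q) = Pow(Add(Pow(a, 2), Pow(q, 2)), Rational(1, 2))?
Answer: Add(3761, Mul(1824, Pow(2, Rational(1, 2)))) ≈ 6340.5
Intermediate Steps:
Function('A')(F, y) = Pow(Add(4, Pow(F, 2)), Rational(1, 2)) (Function('A')(F, y) = Pow(Add(Pow(F, 2), Pow(-2, 2)), Rational(1, 2)) = Pow(Add(Pow(F, 2), 4), Rational(1, 2)) = Pow(Add(4, Pow(F, 2)), Rational(1, 2)))
Function('z')(L) = Mul(Add(-13, L), Add(5, L))
Pow(Function('z')(Function('A')(2, 4)), 2) = Pow(Add(-65, Pow(Pow(Add(4, Pow(2, 2)), Rational(1, 2)), 2), Mul(-8, Pow(Add(4, Pow(2, 2)), Rational(1, 2)))), 2) = Pow(Add(-65, Pow(Pow(Add(4, 4), Rational(1, 2)), 2), Mul(-8, Pow(Add(4, 4), Rational(1, 2)))), 2) = Pow(Add(-65, Pow(Pow(8, Rational(1, 2)), 2), Mul(-8, Pow(8, Rational(1, 2)))), 2) = Pow(Add(-65, Pow(Mul(2, Pow(2, Rational(1, 2))), 2), Mul(-8, Mul(2, Pow(2, Rational(1, 2))))), 2) = Pow(Add(-65, 8, Mul(-16, Pow(2, Rational(1, 2)))), 2) = Pow(Add(-57, Mul(-16, Pow(2, Rational(1, 2)))), 2)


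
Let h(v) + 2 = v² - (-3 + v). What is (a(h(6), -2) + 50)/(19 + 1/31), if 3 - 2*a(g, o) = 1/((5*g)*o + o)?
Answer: 996247/368160 ≈ 2.7060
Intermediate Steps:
h(v) = 1 + v² - v (h(v) = -2 + (v² - (-3 + v)) = -2 + (v² + (3 - v)) = -2 + (3 + v² - v) = 1 + v² - v)
a(g, o) = 3/2 - 1/(2*(o + 5*g*o)) (a(g, o) = 3/2 - 1/(2*((5*g)*o + o)) = 3/2 - 1/(2*(5*g*o + o)) = 3/2 - 1/(2*(o + 5*g*o)))
(a(h(6), -2) + 50)/(19 + 1/31) = ((½)*(-1 + 3*(-2) + 15*(1 + 6² - 1*6)*(-2))/(-2*(1 + 5*(1 + 6² - 1*6))) + 50)/(19 + 1/31) = ((½)*(-½)*(-1 - 6 + 15*(1 + 36 - 6)*(-2))/(1 + 5*(1 + 36 - 6)) + 50)/(19 + 1/31) = ((½)*(-½)*(-1 - 6 + 15*31*(-2))/(1 + 5*31) + 50)/(590/31) = 31*((½)*(-½)*(-1 - 6 - 930)/(1 + 155) + 50)/590 = 31*((½)*(-½)*(-937)/156 + 50)/590 = 31*((½)*(-½)*(1/156)*(-937) + 50)/590 = 31*(937/624 + 50)/590 = (31/590)*(32137/624) = 996247/368160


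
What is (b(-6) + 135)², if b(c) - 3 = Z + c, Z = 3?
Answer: 18225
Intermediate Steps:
b(c) = 6 + c (b(c) = 3 + (3 + c) = 6 + c)
(b(-6) + 135)² = ((6 - 6) + 135)² = (0 + 135)² = 135² = 18225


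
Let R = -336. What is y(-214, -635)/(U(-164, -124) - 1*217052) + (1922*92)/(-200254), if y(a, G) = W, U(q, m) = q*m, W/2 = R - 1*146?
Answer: -4323883141/4924145733 ≈ -0.87810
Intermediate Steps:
W = -964 (W = 2*(-336 - 1*146) = 2*(-336 - 146) = 2*(-482) = -964)
U(q, m) = m*q
y(a, G) = -964
y(-214, -635)/(U(-164, -124) - 1*217052) + (1922*92)/(-200254) = -964/(-124*(-164) - 1*217052) + (1922*92)/(-200254) = -964/(20336 - 217052) + 176824*(-1/200254) = -964/(-196716) - 88412/100127 = -964*(-1/196716) - 88412/100127 = 241/49179 - 88412/100127 = -4323883141/4924145733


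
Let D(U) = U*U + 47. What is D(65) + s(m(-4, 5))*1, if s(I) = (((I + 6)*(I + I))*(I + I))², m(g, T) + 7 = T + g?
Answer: 4272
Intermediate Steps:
m(g, T) = -7 + T + g (m(g, T) = -7 + (T + g) = -7 + T + g)
D(U) = 47 + U² (D(U) = U² + 47 = 47 + U²)
s(I) = 16*I⁴*(6 + I)² (s(I) = (((6 + I)*(2*I))*(2*I))² = ((2*I*(6 + I))*(2*I))² = (4*I²*(6 + I))² = 16*I⁴*(6 + I)²)
D(65) + s(m(-4, 5))*1 = (47 + 65²) + (16*(-7 + 5 - 4)⁴*(6 + (-7 + 5 - 4))²)*1 = (47 + 4225) + (16*(-6)⁴*(6 - 6)²)*1 = 4272 + (16*1296*0²)*1 = 4272 + (16*1296*0)*1 = 4272 + 0*1 = 4272 + 0 = 4272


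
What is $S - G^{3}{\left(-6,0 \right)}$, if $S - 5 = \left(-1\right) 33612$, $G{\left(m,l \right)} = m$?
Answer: $-33391$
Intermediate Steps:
$S = -33607$ ($S = 5 - 33612 = -33607$)
$S - G^{3}{\left(-6,0 \right)} = -33607 - \left(-6\right)^{3} = -33607 - -216 = -33607 + 216 = -33391$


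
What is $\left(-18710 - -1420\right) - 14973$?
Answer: $-32263$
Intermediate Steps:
$\left(-18710 - -1420\right) - 14973 = \left(-18710 + 1420\right) - 14973 = -17290 - 14973 = -32263$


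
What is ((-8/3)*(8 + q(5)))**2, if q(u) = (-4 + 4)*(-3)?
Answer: 4096/9 ≈ 455.11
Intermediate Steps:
q(u) = 0 (q(u) = 0*(-3) = 0)
((-8/3)*(8 + q(5)))**2 = ((-8/3)*(8 + 0))**2 = (-8*1/3*8)**2 = (-8/3*8)**2 = (-64/3)**2 = 4096/9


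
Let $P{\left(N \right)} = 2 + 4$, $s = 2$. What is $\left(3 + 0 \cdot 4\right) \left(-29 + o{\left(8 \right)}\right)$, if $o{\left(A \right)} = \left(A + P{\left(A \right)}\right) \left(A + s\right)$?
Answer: $333$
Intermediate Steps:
$P{\left(N \right)} = 6$
$o{\left(A \right)} = \left(2 + A\right) \left(6 + A\right)$ ($o{\left(A \right)} = \left(A + 6\right) \left(A + 2\right) = \left(6 + A\right) \left(2 + A\right) = \left(2 + A\right) \left(6 + A\right)$)
$\left(3 + 0 \cdot 4\right) \left(-29 + o{\left(8 \right)}\right) = \left(3 + 0 \cdot 4\right) \left(-29 + \left(12 + 8^{2} + 8 \cdot 8\right)\right) = \left(3 + 0\right) \left(-29 + \left(12 + 64 + 64\right)\right) = 3 \left(-29 + 140\right) = 3 \cdot 111 = 333$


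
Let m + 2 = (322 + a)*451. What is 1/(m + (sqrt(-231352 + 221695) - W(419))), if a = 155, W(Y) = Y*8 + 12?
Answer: 23529/4982525642 - I*sqrt(1073)/14947576926 ≈ 4.7223e-6 - 2.1914e-9*I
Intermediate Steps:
W(Y) = 12 + 8*Y (W(Y) = 8*Y + 12 = 12 + 8*Y)
m = 215125 (m = -2 + (322 + 155)*451 = -2 + 477*451 = -2 + 215127 = 215125)
1/(m + (sqrt(-231352 + 221695) - W(419))) = 1/(215125 + (sqrt(-231352 + 221695) - (12 + 8*419))) = 1/(215125 + (sqrt(-9657) - (12 + 3352))) = 1/(215125 + (3*I*sqrt(1073) - 1*3364)) = 1/(215125 + (3*I*sqrt(1073) - 3364)) = 1/(215125 + (-3364 + 3*I*sqrt(1073))) = 1/(211761 + 3*I*sqrt(1073))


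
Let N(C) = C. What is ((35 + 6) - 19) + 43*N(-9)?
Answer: -365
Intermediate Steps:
((35 + 6) - 19) + 43*N(-9) = ((35 + 6) - 19) + 43*(-9) = (41 - 19) - 387 = 22 - 387 = -365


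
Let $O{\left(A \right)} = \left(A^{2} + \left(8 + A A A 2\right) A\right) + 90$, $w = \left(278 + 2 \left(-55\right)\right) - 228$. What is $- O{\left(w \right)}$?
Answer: $-25923210$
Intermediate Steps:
$w = -60$ ($w = \left(278 - 110\right) - 228 = 168 - 228 = -60$)
$O{\left(A \right)} = 90 + A^{2} + A \left(8 + 2 A^{3}\right)$ ($O{\left(A \right)} = \left(A^{2} + \left(8 + A A^{2} \cdot 2\right) A\right) + 90 = \left(A^{2} + \left(8 + A 2 A^{2}\right) A\right) + 90 = \left(A^{2} + \left(8 + 2 A^{3}\right) A\right) + 90 = \left(A^{2} + A \left(8 + 2 A^{3}\right)\right) + 90 = 90 + A^{2} + A \left(8 + 2 A^{3}\right)$)
$- O{\left(w \right)} = - (90 + \left(-60\right)^{2} + 2 \left(-60\right)^{4} + 8 \left(-60\right)) = - (90 + 3600 + 2 \cdot 12960000 - 480) = - (90 + 3600 + 25920000 - 480) = \left(-1\right) 25923210 = -25923210$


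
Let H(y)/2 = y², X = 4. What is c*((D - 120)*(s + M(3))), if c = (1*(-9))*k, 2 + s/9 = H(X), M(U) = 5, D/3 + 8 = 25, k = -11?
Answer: -1878525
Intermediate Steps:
D = 51 (D = -24 + 3*25 = -24 + 75 = 51)
H(y) = 2*y²
s = 270 (s = -18 + 9*(2*4²) = -18 + 9*(2*16) = -18 + 9*32 = -18 + 288 = 270)
c = 99 (c = (1*(-9))*(-11) = -9*(-11) = 99)
c*((D - 120)*(s + M(3))) = 99*((51 - 120)*(270 + 5)) = 99*(-69*275) = 99*(-18975) = -1878525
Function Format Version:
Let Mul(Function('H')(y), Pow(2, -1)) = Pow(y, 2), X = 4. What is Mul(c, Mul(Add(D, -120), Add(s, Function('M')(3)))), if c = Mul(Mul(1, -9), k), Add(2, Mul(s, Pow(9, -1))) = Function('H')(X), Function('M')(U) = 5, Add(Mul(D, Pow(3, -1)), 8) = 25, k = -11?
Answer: -1878525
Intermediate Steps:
D = 51 (D = Add(-24, Mul(3, 25)) = Add(-24, 75) = 51)
Function('H')(y) = Mul(2, Pow(y, 2))
s = 270 (s = Add(-18, Mul(9, Mul(2, Pow(4, 2)))) = Add(-18, Mul(9, Mul(2, 16))) = Add(-18, Mul(9, 32)) = Add(-18, 288) = 270)
c = 99 (c = Mul(Mul(1, -9), -11) = Mul(-9, -11) = 99)
Mul(c, Mul(Add(D, -120), Add(s, Function('M')(3)))) = Mul(99, Mul(Add(51, -120), Add(270, 5))) = Mul(99, Mul(-69, 275)) = Mul(99, -18975) = -1878525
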